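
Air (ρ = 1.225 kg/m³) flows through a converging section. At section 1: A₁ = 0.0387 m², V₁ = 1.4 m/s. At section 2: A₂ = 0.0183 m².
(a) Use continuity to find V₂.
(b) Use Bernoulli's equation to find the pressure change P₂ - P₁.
(a) Continuity: A₁V₁=A₂V₂ -> V₂=A₁V₁/A₂=0.0387*1.4/0.0183=2.96 m/s
(b) Bernoulli: P₂-P₁=0.5*rho*(V₁^2-V₂^2)/1000=0.5*1.225*(1.4^2-2.96^2)/1000=-0.004166 kPa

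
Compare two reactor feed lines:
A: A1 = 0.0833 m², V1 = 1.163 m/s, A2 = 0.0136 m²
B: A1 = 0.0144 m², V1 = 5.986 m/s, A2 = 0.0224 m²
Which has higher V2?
V2(A) = 7.123 m/s, V2(B) = 3.848 m/s. Answer: A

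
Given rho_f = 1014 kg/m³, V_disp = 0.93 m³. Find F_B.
Formula: F_B = \rho_f g V_{disp}
F_B = 1014·9.81·0.93 = 9251 N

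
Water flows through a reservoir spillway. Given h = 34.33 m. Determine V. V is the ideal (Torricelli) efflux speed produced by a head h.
Formula: V = \sqrt{2 g h}
V = √(2·9.81·34.33) = 25.95 m/s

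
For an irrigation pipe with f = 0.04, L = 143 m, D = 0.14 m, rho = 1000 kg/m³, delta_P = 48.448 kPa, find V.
Formula: \Delta P = f \frac{L}{D} \frac{\rho V^2}{2}
Substituting knowns: 48.448 = 0.04·(143/0.14)·0.5·1000·V²/1000
Solving for V: V = √((48.448·1000)/(0.04·(143/0.14)·0.5·1000)) = 1.54 m/s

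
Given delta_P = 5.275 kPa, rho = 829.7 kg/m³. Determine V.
Formula: V = \sqrt{\frac{2 \Delta P}{\rho}}
V = √(2·(5.275·1000)/829.7) = 3.566 m/s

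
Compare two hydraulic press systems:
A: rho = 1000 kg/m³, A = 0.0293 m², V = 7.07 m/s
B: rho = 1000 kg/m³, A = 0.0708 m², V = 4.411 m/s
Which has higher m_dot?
m_dot(A) = 207.2 kg/s, m_dot(B) = 312.3 kg/s. Answer: B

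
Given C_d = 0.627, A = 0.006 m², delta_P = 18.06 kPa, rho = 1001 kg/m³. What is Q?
Formula: Q = C_d A \sqrt{\frac{2 \Delta P}{\rho}}
Q = 0.627·0.006·√(2·(18.06·1000)/1001)·1000 = 22.6 L/s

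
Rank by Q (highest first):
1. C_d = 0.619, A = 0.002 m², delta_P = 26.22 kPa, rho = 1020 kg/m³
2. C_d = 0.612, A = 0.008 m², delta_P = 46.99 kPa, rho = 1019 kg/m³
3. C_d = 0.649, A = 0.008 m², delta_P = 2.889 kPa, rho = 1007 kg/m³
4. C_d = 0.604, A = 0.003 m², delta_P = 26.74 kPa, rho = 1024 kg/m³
Case 1: Q = 8.877 L/s
Case 2: Q = 47.02 L/s
Case 3: Q = 12.44 L/s
Case 4: Q = 13.09 L/s
Ranking (highest first): 2, 4, 3, 1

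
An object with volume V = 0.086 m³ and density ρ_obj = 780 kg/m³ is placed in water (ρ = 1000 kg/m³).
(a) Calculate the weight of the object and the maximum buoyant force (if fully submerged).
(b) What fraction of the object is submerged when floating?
(a) W=rho_obj*g*V=780*9.81*0.086=658.1 N; F_B(max)=rho*g*V=1000*9.81*0.086=843.7 N
(b) Floating fraction=rho_obj/rho=780/1000=0.780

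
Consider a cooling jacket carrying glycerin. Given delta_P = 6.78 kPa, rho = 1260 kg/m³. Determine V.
Formula: V = \sqrt{\frac{2 \Delta P}{\rho}}
V = √(2·(6.78·1000)/1260) = 3.281 m/s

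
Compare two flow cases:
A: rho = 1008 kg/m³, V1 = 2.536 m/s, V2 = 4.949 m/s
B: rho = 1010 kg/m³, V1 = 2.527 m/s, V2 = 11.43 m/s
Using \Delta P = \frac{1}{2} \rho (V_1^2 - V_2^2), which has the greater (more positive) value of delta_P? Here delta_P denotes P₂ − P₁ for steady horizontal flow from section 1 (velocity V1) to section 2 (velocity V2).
delta_P(A) = -9.103 kPa, delta_P(B) = -62.75 kPa. Answer: A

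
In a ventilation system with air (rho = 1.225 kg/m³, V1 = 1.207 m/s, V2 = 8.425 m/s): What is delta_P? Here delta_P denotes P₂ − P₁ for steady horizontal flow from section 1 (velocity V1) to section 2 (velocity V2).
Formula: \Delta P = \frac{1}{2} \rho (V_1^2 - V_2^2)
delta_P = 0.5·1.225·(1.207² − 8.425²)/1000 = -0.04258 kPa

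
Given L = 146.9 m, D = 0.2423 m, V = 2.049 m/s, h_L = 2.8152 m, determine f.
Formula: h_L = f \frac{L}{D} \frac{V^2}{2g}
Substituting knowns: 2.8152 = f·(146.9/0.2423)·2.049²/(2·9.81)
Solving for f: f = 2.8152·2·9.81/((146.9/0.2423)·2.049²) = 0.0217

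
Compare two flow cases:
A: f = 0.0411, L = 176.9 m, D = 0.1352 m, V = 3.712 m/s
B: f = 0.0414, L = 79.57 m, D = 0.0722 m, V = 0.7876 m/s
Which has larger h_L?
h_L(A) = 37.77 m, h_L(B) = 1.443 m. Answer: A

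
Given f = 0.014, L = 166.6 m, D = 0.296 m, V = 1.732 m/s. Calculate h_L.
Formula: h_L = f \frac{L}{D} \frac{V^2}{2g}
h_L = 0.014·(166.6/0.296)·1.732²/(2·9.81) = 1.205 m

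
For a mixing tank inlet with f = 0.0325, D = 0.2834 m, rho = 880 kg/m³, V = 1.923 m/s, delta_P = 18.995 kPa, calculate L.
Formula: \Delta P = f \frac{L}{D} \frac{\rho V^2}{2}
Substituting knowns: 18.995 = 0.0325·(L/0.2834)·0.5·880·1.923²/1000
Solving for L: L = (18.995·1000)·0.2834/(0.0325·0.5·880·1.923²) = 101.8 m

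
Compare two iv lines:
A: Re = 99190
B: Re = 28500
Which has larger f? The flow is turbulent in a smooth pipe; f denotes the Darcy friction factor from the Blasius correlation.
f(A) = 0.01781, f(B) = 0.02432. Answer: B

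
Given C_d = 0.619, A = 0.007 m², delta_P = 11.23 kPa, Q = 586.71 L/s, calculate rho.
Formula: Q = C_d A \sqrt{\frac{2 \Delta P}{\rho}}
Substituting knowns: 586.71 = 0.619·0.007·√(2·(11.23·1000)/rho)·1000
Solving for rho: rho = 2·(11.23·1000)/((586.71/1000)/(0.619·0.007))² = 1.225 kg/m³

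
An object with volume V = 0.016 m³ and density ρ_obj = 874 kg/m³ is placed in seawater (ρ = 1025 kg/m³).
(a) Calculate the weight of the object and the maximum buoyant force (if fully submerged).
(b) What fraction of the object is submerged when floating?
(a) W=rho_obj*g*V=874*9.81*0.016=137.2 N; F_B(max)=rho*g*V=1025*9.81*0.016=160.9 N
(b) Floating fraction=rho_obj/rho=874/1025=0.853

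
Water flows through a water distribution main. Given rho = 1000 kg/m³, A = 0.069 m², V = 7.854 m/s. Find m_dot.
Formula: \dot{m} = \rho A V
m_dot = 1000·0.069·7.854 = 541.9 kg/s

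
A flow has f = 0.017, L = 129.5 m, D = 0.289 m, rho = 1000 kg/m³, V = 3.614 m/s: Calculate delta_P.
Formula: \Delta P = f \frac{L}{D} \frac{\rho V^2}{2}
delta_P = 0.017·(129.5/0.289)·0.5·1000·3.614²/1000 = 49.75 kPa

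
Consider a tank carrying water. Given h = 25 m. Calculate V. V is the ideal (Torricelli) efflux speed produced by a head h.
Formula: V = \sqrt{2 g h}
V = √(2·9.81·25) = 22.15 m/s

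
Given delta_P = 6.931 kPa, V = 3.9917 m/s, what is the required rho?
Formula: V = \sqrt{\frac{2 \Delta P}{\rho}}
Substituting knowns: 3.9917 = √(2·(6.931·1000)/rho)
Solving for rho: rho = 2·(6.931·1000)/3.9917² = 870 kg/m³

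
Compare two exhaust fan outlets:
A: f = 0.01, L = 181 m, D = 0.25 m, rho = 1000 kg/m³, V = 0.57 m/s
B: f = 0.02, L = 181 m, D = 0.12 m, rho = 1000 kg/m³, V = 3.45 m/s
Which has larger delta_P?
delta_P(A) = 1.176 kPa, delta_P(B) = 179.5 kPa. Answer: B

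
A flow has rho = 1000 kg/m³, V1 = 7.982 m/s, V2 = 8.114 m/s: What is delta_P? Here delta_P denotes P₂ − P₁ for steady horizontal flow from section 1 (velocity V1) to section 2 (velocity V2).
Formula: \Delta P = \frac{1}{2} \rho (V_1^2 - V_2^2)
delta_P = 0.5·1000·(7.982² − 8.114²)/1000 = -1.062 kPa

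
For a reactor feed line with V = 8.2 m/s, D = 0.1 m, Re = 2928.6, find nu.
Formula: Re = \frac{V D}{\nu}
Substituting knowns: 2928.6 = 8.2·0.1/nu
Solving for nu: nu = 8.2·0.1/2928.6 = 0.00028 m²/s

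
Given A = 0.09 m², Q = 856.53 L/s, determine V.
Formula: Q = A V
Substituting knowns: 856.53 = 0.09·V·1000
Solving for V: V = (856.53/1000)/0.09 = 9.517 m/s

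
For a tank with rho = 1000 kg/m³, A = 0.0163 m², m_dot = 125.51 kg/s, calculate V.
Formula: \dot{m} = \rho A V
Substituting knowns: 125.51 = 1000·0.0163·V
Solving for V: V = 125.51/(1000·0.0163) = 7.7 m/s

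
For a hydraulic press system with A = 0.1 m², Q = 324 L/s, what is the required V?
Formula: Q = A V
Substituting knowns: 324 = 0.1·V·1000
Solving for V: V = (324/1000)/0.1 = 3.24 m/s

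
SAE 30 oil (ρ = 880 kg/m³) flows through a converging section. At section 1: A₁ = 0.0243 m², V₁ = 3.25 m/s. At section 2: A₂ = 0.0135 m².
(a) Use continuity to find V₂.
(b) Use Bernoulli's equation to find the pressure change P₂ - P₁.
(a) Continuity: A₁V₁=A₂V₂ -> V₂=A₁V₁/A₂=0.0243*3.25/0.0135=5.85 m/s
(b) Bernoulli: P₂-P₁=0.5*rho*(V₁^2-V₂^2)/1000=0.5*880*(3.25^2-5.85^2)/1000=-10.41 kPa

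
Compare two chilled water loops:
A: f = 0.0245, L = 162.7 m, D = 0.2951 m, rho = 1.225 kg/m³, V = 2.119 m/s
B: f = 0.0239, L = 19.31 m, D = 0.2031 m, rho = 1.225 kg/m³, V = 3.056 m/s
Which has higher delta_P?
delta_P(A) = 0.03715 kPa, delta_P(B) = 0.013 kPa. Answer: A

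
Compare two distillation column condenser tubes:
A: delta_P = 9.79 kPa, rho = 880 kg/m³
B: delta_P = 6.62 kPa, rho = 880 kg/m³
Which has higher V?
V(A) = 4.717 m/s, V(B) = 3.879 m/s. Answer: A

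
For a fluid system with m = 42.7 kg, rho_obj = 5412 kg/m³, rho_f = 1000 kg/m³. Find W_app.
Formula: W_{app} = mg\left(1 - \frac{\rho_f}{\rho_{obj}}\right)
W_app = 42.7·9.81·(1 − 1000/5412) = 341.5 N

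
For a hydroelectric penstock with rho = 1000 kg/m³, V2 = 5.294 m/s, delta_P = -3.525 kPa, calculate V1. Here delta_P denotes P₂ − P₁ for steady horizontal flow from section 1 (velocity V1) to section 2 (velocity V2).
Formula: \Delta P = \frac{1}{2} \rho (V_1^2 - V_2^2)
Substituting knowns: -3.525 = 0.5·1000·(V1² − 5.294²)/1000
Solving for V1: V1 = √(5.294² + 2·(-3.525·1000)/1000) = 4.58 m/s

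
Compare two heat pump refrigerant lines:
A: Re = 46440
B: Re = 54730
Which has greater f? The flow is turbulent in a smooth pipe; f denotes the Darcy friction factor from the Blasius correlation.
f(A) = 0.02153, f(B) = 0.02066. Answer: A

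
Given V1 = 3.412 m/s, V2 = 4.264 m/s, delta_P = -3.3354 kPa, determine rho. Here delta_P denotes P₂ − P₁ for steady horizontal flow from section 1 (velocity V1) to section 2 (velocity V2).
Formula: \Delta P = \frac{1}{2} \rho (V_1^2 - V_2^2)
Substituting knowns: -3.3354 = 0.5·rho·(3.412² − 4.264²)/1000
Solving for rho: rho = 2·(-3.3354·1000)/(3.412² − 4.264²) = 1020 kg/m³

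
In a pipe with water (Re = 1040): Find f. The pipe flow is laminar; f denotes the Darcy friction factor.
Formula: f = \frac{64}{Re}
f = 64/1040 = 0.06154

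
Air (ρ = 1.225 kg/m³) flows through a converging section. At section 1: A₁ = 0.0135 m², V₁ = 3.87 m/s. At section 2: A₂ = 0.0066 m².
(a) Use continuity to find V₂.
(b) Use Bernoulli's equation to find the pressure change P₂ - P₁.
(a) Continuity: A₁V₁=A₂V₂ -> V₂=A₁V₁/A₂=0.0135*3.87/0.0066=7.92 m/s
(b) Bernoulli: P₂-P₁=0.5*rho*(V₁^2-V₂^2)/1000=0.5*1.225*(3.87^2-7.92^2)/1000=-0.02925 kPa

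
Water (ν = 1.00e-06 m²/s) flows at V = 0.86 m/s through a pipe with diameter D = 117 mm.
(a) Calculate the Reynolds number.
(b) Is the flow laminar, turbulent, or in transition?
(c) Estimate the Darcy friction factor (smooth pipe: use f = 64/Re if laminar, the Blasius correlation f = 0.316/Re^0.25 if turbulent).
(a) Re = V·D/ν = 0.86·0.117/1.00e-06 = 100620
(b) Flow regime: turbulent (Re > 4000)
(c) Friction factor: f = 0.316/Re^0.25 = 0.316/100620^0.25 = 0.01774 (Blasius is strictly valid for Re ≲ 1e5; used here as the smooth-pipe estimate the problem specifies)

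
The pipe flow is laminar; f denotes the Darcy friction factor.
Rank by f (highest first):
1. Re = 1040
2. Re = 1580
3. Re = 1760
Case 1: f = 0.06154
Case 2: f = 0.04051
Case 3: f = 0.03636
Ranking (highest first): 1, 2, 3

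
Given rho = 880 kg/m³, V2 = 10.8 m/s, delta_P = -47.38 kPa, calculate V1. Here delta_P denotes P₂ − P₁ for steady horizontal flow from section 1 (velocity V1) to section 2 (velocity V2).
Formula: \Delta P = \frac{1}{2} \rho (V_1^2 - V_2^2)
Substituting knowns: -47.38 = 0.5·880·(V1² − 10.8²)/1000
Solving for V1: V1 = √(10.8² + 2·(-47.38·1000)/880) = 2.993 m/s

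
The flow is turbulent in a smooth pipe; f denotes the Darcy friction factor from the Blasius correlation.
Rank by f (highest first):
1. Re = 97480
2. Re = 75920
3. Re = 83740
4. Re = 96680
Case 1: f = 0.01788
Case 2: f = 0.01904
Case 3: f = 0.01858
Case 4: f = 0.01792
Ranking (highest first): 2, 3, 4, 1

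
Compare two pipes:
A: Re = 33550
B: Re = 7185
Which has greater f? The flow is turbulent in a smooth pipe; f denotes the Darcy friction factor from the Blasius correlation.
f(A) = 0.02335, f(B) = 0.03432. Answer: B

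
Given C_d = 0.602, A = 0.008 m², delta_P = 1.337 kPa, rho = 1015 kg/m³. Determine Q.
Formula: Q = C_d A \sqrt{\frac{2 \Delta P}{\rho}}
Q = 0.602·0.008·√(2·(1.337·1000)/1015)·1000 = 7.817 L/s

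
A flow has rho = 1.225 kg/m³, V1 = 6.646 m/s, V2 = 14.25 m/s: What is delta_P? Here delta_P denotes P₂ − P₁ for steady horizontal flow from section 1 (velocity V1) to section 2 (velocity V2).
Formula: \Delta P = \frac{1}{2} \rho (V_1^2 - V_2^2)
delta_P = 0.5·1.225·(6.646² − 14.25²)/1000 = -0.09732 kPa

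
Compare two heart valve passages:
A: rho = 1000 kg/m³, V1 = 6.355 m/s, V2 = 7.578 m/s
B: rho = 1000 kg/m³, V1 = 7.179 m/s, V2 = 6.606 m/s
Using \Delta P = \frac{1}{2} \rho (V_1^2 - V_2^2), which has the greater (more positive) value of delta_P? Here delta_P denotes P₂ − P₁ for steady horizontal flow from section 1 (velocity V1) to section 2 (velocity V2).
delta_P(A) = -8.52 kPa, delta_P(B) = 3.949 kPa. Answer: B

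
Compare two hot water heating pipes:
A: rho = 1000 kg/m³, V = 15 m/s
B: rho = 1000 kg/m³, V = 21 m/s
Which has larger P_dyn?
P_dyn(A) = 112.5 kPa, P_dyn(B) = 220.5 kPa. Answer: B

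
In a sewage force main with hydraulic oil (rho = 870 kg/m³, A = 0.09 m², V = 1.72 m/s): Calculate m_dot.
Formula: \dot{m} = \rho A V
m_dot = 870·0.09·1.72 = 134.7 kg/s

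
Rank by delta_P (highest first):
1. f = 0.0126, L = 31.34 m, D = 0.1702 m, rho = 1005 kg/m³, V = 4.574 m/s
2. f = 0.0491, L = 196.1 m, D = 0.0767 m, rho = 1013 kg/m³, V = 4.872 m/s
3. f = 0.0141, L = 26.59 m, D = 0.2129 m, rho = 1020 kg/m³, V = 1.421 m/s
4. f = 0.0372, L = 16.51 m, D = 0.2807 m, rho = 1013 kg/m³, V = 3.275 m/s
Case 1: delta_P = 24.39 kPa
Case 2: delta_P = 1509 kPa
Case 3: delta_P = 1.814 kPa
Case 4: delta_P = 11.89 kPa
Ranking (highest first): 2, 1, 4, 3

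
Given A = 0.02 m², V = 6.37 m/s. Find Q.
Formula: Q = A V
Q = 0.02·6.37·1000 = 127.4 L/s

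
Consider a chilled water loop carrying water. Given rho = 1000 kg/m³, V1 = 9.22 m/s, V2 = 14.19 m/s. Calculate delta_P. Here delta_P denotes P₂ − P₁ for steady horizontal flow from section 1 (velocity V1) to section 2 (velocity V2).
Formula: \Delta P = \frac{1}{2} \rho (V_1^2 - V_2^2)
delta_P = 0.5·1000·(9.22² − 14.19²)/1000 = -58.17 kPa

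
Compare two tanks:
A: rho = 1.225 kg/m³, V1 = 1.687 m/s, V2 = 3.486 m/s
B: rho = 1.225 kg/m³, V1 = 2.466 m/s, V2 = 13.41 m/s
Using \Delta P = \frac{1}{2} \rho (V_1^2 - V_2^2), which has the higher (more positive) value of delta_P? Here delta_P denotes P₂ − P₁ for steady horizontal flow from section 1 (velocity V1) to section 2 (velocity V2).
delta_P(A) = -0.0057 kPa, delta_P(B) = -0.1064 kPa. Answer: A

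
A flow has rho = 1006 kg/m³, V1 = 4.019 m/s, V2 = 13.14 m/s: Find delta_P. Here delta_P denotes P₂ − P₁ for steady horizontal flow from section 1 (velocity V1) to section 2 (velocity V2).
Formula: \Delta P = \frac{1}{2} \rho (V_1^2 - V_2^2)
delta_P = 0.5·1006·(4.019² − 13.14²)/1000 = -78.72 kPa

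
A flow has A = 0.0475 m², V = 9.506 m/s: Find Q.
Formula: Q = A V
Q = 0.0475·9.506·1000 = 451.5 L/s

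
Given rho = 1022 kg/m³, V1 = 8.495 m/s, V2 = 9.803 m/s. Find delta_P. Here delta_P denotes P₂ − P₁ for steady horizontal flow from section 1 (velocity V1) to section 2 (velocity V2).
Formula: \Delta P = \frac{1}{2} \rho (V_1^2 - V_2^2)
delta_P = 0.5·1022·(8.495² − 9.803²)/1000 = -12.23 kPa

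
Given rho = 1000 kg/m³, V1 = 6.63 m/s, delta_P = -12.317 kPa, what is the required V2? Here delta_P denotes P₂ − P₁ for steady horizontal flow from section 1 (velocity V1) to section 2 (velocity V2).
Formula: \Delta P = \frac{1}{2} \rho (V_1^2 - V_2^2)
Substituting knowns: -12.317 = 0.5·1000·(6.63² − V2²)/1000
Solving for V2: V2 = √(6.63² − 2·(-12.317·1000)/1000) = 8.282 m/s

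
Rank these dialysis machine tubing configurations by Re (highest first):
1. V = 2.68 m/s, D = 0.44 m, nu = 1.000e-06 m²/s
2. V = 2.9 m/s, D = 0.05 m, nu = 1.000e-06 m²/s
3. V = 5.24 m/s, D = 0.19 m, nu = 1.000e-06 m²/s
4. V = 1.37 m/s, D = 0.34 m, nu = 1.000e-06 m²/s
Case 1: Re = 1.179e+06
Case 2: Re = 145000
Case 3: Re = 995600
Case 4: Re = 465800
Ranking (highest first): 1, 3, 4, 2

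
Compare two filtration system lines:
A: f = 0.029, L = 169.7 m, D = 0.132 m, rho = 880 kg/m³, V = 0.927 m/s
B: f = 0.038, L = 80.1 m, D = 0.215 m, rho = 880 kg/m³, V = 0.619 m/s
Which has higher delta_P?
delta_P(A) = 14.1 kPa, delta_P(B) = 2.387 kPa. Answer: A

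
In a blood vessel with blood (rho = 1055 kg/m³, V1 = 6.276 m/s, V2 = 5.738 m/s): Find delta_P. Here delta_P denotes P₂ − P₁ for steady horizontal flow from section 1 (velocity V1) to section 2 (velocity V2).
Formula: \Delta P = \frac{1}{2} \rho (V_1^2 - V_2^2)
delta_P = 0.5·1055·(6.276² − 5.738²)/1000 = 3.41 kPa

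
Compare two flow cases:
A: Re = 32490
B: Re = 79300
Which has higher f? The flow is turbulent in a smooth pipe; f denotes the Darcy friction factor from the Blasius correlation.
f(A) = 0.02354, f(B) = 0.01883. Answer: A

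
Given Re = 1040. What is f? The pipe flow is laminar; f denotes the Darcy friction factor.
Formula: f = \frac{64}{Re}
f = 64/1040 = 0.06154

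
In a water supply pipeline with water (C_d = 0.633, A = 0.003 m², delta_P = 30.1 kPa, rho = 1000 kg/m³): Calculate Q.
Formula: Q = C_d A \sqrt{\frac{2 \Delta P}{\rho}}
Q = 0.633·0.003·√(2·(30.1·1000)/1000)·1000 = 14.73 L/s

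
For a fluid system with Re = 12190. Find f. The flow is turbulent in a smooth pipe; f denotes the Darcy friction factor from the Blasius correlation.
Formula: f = \frac{0.316}{Re^{0.25}}
f = 0.316/12190^0.25 = 0.03007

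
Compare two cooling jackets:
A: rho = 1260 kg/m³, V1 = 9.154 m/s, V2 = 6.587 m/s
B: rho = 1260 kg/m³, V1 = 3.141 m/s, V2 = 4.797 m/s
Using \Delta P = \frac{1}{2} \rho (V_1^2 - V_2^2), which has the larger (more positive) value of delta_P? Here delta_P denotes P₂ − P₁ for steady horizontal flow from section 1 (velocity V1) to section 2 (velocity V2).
delta_P(A) = 25.46 kPa, delta_P(B) = -8.282 kPa. Answer: A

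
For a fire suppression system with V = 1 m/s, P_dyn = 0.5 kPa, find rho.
Formula: P_{dyn} = \frac{1}{2} \rho V^2
Substituting knowns: 0.5 = 0.5·rho·1²/1000
Solving for rho: rho = 2·(0.5·1000)/1² = 1000 kg/m³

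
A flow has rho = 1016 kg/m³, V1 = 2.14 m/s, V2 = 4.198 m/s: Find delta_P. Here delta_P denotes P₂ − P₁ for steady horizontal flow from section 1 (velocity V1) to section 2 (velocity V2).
Formula: \Delta P = \frac{1}{2} \rho (V_1^2 - V_2^2)
delta_P = 0.5·1016·(2.14² − 4.198²)/1000 = -6.626 kPa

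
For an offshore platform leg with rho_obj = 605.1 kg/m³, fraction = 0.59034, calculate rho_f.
Formula: f_{sub} = \frac{\rho_{obj}}{\rho_f}
Substituting knowns: 0.59034 = 605.1/rho_f
Solving for rho_f: rho_f = 605.1/0.59034 = 1025 kg/m³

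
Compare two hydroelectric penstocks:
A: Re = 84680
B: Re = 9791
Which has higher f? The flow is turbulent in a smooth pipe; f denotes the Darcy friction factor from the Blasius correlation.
f(A) = 0.01852, f(B) = 0.03177. Answer: B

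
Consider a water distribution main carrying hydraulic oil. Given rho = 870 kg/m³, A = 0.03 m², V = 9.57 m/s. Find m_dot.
Formula: \dot{m} = \rho A V
m_dot = 870·0.03·9.57 = 249.8 kg/s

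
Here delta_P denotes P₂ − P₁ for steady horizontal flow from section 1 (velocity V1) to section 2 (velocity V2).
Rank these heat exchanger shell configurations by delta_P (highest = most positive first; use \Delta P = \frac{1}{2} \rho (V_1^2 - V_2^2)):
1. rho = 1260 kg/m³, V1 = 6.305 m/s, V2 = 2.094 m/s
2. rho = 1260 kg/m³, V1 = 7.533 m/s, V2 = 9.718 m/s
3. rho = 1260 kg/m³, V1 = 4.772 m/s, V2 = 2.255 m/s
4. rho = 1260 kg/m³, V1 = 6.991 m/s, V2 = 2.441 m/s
Case 1: delta_P = 22.28 kPa
Case 2: delta_P = -23.75 kPa
Case 3: delta_P = 11.14 kPa
Case 4: delta_P = 27.04 kPa
Ranking (highest first): 4, 1, 3, 2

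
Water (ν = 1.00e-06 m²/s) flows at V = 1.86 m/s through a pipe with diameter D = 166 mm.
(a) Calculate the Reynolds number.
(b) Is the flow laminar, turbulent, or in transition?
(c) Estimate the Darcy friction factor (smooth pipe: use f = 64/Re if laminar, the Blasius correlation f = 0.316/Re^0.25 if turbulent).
(a) Re = V·D/ν = 1.86·0.166/1.00e-06 = 308760
(b) Flow regime: turbulent (Re > 4000)
(c) Friction factor: f = 0.316/Re^0.25 = 0.316/308760^0.25 = 0.01341 (Blasius is strictly valid for Re ≲ 1e5; used here as the smooth-pipe estimate the problem specifies)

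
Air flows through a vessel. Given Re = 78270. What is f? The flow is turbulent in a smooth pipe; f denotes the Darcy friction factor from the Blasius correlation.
Formula: f = \frac{0.316}{Re^{0.25}}
f = 0.316/78270^0.25 = 0.01889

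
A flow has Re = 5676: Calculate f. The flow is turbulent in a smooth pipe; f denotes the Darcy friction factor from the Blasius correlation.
Formula: f = \frac{0.316}{Re^{0.25}}
f = 0.316/5676^0.25 = 0.03641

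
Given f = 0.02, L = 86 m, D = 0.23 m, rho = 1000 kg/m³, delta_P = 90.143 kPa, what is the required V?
Formula: \Delta P = f \frac{L}{D} \frac{\rho V^2}{2}
Substituting knowns: 90.143 = 0.02·(86/0.23)·0.5·1000·V²/1000
Solving for V: V = √((90.143·1000)/(0.02·(86/0.23)·0.5·1000)) = 4.91 m/s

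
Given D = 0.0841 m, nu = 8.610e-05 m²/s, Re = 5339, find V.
Formula: Re = \frac{V D}{\nu}
Substituting knowns: 5339 = V·0.0841/8.610e-05
Solving for V: V = 5339·8.610e-05/0.0841 = 5.466 m/s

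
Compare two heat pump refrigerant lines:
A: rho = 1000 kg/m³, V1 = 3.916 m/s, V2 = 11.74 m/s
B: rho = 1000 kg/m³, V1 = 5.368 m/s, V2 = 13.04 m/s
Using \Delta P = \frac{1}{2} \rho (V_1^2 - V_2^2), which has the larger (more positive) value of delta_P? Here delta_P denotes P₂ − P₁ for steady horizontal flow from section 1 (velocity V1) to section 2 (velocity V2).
delta_P(A) = -61.25 kPa, delta_P(B) = -70.61 kPa. Answer: A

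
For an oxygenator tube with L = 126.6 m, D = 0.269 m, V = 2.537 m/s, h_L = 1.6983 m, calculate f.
Formula: h_L = f \frac{L}{D} \frac{V^2}{2g}
Substituting knowns: 1.6983 = f·(126.6/0.269)·2.537²/(2·9.81)
Solving for f: f = 1.6983·2·9.81/((126.6/0.269)·2.537²) = 0.011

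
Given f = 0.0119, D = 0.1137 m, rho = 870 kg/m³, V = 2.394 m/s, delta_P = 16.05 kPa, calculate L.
Formula: \Delta P = f \frac{L}{D} \frac{\rho V^2}{2}
Substituting knowns: 16.05 = 0.0119·(L/0.1137)·0.5·870·2.394²/1000
Solving for L: L = (16.05·1000)·0.1137/(0.0119·0.5·870·2.394²) = 61.51 m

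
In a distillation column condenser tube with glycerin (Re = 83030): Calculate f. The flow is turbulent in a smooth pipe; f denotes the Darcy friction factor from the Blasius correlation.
Formula: f = \frac{0.316}{Re^{0.25}}
f = 0.316/83030^0.25 = 0.01862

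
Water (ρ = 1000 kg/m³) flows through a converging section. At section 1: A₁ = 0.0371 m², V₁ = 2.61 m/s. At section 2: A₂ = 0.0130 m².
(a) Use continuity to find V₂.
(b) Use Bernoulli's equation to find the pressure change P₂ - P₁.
(a) Continuity: A₁V₁=A₂V₂ -> V₂=A₁V₁/A₂=0.0371*2.61/0.0130=7.45 m/s
(b) Bernoulli: P₂-P₁=0.5*rho*(V₁^2-V₂^2)/1000=0.5*1000*(2.61^2-7.45^2)/1000=-24.35 kPa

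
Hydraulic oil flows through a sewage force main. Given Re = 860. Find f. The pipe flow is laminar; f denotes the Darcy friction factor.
Formula: f = \frac{64}{Re}
f = 64/860 = 0.07442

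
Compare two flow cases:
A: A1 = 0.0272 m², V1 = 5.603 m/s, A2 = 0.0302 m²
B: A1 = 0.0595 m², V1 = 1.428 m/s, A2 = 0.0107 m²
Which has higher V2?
V2(A) = 5.046 m/s, V2(B) = 7.941 m/s. Answer: B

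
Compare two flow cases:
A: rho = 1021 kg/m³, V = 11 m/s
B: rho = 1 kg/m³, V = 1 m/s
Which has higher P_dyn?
P_dyn(A) = 61.77 kPa, P_dyn(B) = 0.0005 kPa. Answer: A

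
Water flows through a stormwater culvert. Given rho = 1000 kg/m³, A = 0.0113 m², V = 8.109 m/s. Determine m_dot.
Formula: \dot{m} = \rho A V
m_dot = 1000·0.0113·8.109 = 91.63 kg/s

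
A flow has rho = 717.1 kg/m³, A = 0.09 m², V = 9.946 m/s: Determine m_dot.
Formula: \dot{m} = \rho A V
m_dot = 717.1·0.09·9.946 = 641.9 kg/s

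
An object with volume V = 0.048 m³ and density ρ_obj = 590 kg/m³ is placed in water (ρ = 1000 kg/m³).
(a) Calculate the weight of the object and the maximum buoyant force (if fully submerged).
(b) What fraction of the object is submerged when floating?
(a) W=rho_obj*g*V=590*9.81*0.048=277.8 N; F_B(max)=rho*g*V=1000*9.81*0.048=470.9 N
(b) Floating fraction=rho_obj/rho=590/1000=0.590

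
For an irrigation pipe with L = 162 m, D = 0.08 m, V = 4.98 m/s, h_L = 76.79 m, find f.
Formula: h_L = f \frac{L}{D} \frac{V^2}{2g}
Substituting knowns: 76.79 = f·(162/0.08)·4.98²/(2·9.81)
Solving for f: f = 76.79·2·9.81/((162/0.08)·4.98²) = 0.03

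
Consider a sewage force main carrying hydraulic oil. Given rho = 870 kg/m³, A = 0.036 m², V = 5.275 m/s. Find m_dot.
Formula: \dot{m} = \rho A V
m_dot = 870·0.036·5.275 = 165.2 kg/s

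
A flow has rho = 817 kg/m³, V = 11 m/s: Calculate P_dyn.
Formula: P_{dyn} = \frac{1}{2} \rho V^2
P_dyn = 0.5·817·11²/1000 = 49.43 kPa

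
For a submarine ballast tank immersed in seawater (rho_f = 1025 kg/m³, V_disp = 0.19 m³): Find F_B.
Formula: F_B = \rho_f g V_{disp}
F_B = 1025·9.81·0.19 = 1910 N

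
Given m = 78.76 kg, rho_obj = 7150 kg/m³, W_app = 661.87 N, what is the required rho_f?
Formula: W_{app} = mg\left(1 - \frac{\rho_f}{\rho_{obj}}\right)
Substituting knowns: 661.87 = 78.76·9.81·(1 − rho_f/7150)
Solving for rho_f: rho_f = 7150·(1 − 661.87/(78.76·9.81)) = 1025 kg/m³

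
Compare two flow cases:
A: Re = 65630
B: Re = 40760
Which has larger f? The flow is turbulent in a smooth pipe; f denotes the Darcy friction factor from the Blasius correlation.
f(A) = 0.01974, f(B) = 0.02224. Answer: B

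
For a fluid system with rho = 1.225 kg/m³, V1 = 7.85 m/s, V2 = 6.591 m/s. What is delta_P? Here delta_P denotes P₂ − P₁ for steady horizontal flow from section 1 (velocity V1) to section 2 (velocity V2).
Formula: \Delta P = \frac{1}{2} \rho (V_1^2 - V_2^2)
delta_P = 0.5·1.225·(7.85² − 6.591²)/1000 = 0.01114 kPa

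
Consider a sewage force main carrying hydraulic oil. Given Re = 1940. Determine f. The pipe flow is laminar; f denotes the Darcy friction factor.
Formula: f = \frac{64}{Re}
f = 64/1940 = 0.03299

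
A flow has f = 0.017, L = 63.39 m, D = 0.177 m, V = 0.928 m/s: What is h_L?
Formula: h_L = f \frac{L}{D} \frac{V^2}{2g}
h_L = 0.017·(63.39/0.177)·0.928²/(2·9.81) = 0.2672 m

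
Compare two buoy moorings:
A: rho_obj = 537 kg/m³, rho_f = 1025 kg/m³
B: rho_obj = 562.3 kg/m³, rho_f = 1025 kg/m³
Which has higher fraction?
fraction(A) = 0.5239, fraction(B) = 0.5486. Answer: B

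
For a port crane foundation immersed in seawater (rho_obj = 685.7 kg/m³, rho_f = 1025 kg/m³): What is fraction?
Formula: f_{sub} = \frac{\rho_{obj}}{\rho_f}
fraction = 685.7/1025 = 0.669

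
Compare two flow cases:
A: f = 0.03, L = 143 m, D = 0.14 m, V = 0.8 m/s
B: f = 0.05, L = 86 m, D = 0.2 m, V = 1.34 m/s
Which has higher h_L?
h_L(A) = 0.9996 m, h_L(B) = 1.968 m. Answer: B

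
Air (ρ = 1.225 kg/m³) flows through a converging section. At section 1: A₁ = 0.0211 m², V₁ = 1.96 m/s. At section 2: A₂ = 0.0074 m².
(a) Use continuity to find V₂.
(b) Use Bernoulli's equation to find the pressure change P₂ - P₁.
(a) Continuity: A₁V₁=A₂V₂ -> V₂=A₁V₁/A₂=0.0211*1.96/0.0074=5.59 m/s
(b) Bernoulli: P₂-P₁=0.5*rho*(V₁^2-V₂^2)/1000=0.5*1.225*(1.96^2-5.59^2)/1000=-0.01679 kPa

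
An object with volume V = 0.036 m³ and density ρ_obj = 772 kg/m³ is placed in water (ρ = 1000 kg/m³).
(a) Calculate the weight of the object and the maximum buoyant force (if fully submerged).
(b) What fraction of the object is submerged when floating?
(a) W=rho_obj*g*V=772*9.81*0.036=272.6 N; F_B(max)=rho*g*V=1000*9.81*0.036=353.2 N
(b) Floating fraction=rho_obj/rho=772/1000=0.772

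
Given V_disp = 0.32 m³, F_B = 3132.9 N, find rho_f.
Formula: F_B = \rho_f g V_{disp}
Substituting knowns: 3132.9 = rho_f·9.81·0.32
Solving for rho_f: rho_f = 3132.9/(9.81·0.32) = 998 kg/m³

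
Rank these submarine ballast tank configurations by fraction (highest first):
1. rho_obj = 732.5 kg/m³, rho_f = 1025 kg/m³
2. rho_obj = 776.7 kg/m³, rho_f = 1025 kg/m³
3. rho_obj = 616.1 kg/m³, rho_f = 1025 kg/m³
Case 1: fraction = 0.7146
Case 2: fraction = 0.7578
Case 3: fraction = 0.6011
Ranking (highest first): 2, 1, 3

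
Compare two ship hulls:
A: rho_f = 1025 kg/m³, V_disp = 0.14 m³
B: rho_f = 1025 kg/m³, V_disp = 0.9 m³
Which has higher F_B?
F_B(A) = 1408 N, F_B(B) = 9050 N. Answer: B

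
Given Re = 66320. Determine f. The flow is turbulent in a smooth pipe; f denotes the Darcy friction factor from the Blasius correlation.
Formula: f = \frac{0.316}{Re^{0.25}}
f = 0.316/66320^0.25 = 0.01969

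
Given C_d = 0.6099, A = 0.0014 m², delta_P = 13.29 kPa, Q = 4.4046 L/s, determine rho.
Formula: Q = C_d A \sqrt{\frac{2 \Delta P}{\rho}}
Substituting knowns: 4.4046 = 0.6099·0.0014·√(2·(13.29·1000)/rho)·1000
Solving for rho: rho = 2·(13.29·1000)/((4.4046/1000)/(0.6099·0.0014))² = 998.9 kg/m³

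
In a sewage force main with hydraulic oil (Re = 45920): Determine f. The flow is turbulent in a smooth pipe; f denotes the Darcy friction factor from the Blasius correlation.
Formula: f = \frac{0.316}{Re^{0.25}}
f = 0.316/45920^0.25 = 0.02159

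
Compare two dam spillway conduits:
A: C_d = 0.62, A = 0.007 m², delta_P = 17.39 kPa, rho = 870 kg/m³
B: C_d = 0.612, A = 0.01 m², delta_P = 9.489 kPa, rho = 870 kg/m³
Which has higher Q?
Q(A) = 27.44 L/s, Q(B) = 28.58 L/s. Answer: B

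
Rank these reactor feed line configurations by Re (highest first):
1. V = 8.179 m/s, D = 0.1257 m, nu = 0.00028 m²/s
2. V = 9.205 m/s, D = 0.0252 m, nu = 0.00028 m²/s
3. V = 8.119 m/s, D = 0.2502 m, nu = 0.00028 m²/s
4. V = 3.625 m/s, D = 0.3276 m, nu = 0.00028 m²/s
Case 1: Re = 3672
Case 2: Re = 828.5
Case 3: Re = 7255
Case 4: Re = 4241
Ranking (highest first): 3, 4, 1, 2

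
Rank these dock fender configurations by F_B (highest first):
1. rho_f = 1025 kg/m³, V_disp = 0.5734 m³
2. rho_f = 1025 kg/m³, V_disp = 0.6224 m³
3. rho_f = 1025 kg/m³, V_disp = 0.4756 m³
Case 1: F_B = 5766 N
Case 2: F_B = 6258 N
Case 3: F_B = 4782 N
Ranking (highest first): 2, 1, 3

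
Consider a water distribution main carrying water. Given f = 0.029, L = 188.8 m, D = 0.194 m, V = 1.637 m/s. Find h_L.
Formula: h_L = f \frac{L}{D} \frac{V^2}{2g}
h_L = 0.029·(188.8/0.194)·1.637²/(2·9.81) = 3.855 m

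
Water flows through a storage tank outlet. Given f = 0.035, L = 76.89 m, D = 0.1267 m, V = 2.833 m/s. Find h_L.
Formula: h_L = f \frac{L}{D} \frac{V^2}{2g}
h_L = 0.035·(76.89/0.1267)·2.833²/(2·9.81) = 8.689 m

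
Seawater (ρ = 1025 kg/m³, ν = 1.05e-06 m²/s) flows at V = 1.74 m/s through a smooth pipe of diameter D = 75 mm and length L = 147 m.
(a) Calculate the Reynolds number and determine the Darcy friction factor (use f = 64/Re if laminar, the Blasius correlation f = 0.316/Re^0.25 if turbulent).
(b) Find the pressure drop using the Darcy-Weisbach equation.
(a) Re = V·D/ν = 1.74·0.075/1.05e-06 = 124290 → turbulent (Re > 4000); f = 0.316/Re^0.25 = 0.316/124290^0.25 = 0.01683 (Blasius is strictly valid for Re ≲ 1e5; used here as the smooth-pipe estimate the problem specifies)
(b) Darcy-Weisbach: ΔP = f·(L/D)·½ρV²/1000 = 0.01683·(147/0.075)·½·1025·1.74²/1000 = 51.18 kPa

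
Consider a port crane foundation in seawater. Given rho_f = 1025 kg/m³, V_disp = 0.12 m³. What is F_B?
Formula: F_B = \rho_f g V_{disp}
F_B = 1025·9.81·0.12 = 1207 N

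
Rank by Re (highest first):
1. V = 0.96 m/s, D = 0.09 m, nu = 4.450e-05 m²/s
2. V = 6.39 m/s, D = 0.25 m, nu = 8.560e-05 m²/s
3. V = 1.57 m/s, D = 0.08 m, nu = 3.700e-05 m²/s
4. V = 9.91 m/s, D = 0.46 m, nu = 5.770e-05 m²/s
Case 1: Re = 1942
Case 2: Re = 18662
Case 3: Re = 3395
Case 4: Re = 79005
Ranking (highest first): 4, 2, 3, 1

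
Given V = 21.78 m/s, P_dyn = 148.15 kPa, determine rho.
Formula: P_{dyn} = \frac{1}{2} \rho V^2
Substituting knowns: 148.15 = 0.5·rho·21.78²/1000
Solving for rho: rho = 2·(148.15·1000)/21.78² = 624.6 kg/m³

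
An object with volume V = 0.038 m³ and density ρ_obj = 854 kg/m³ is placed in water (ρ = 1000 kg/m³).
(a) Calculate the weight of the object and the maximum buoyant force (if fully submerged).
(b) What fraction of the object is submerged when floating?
(a) W=rho_obj*g*V=854*9.81*0.038=318.4 N; F_B(max)=rho*g*V=1000*9.81*0.038=372.8 N
(b) Floating fraction=rho_obj/rho=854/1000=0.854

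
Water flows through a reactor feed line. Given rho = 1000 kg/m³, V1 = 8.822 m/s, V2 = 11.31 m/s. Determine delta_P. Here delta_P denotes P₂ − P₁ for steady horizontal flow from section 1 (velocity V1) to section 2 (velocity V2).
Formula: \Delta P = \frac{1}{2} \rho (V_1^2 - V_2^2)
delta_P = 0.5·1000·(8.822² − 11.31²)/1000 = -25.04 kPa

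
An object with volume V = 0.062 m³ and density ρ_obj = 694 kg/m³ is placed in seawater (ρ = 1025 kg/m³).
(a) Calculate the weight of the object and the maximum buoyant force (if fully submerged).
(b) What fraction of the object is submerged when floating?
(a) W=rho_obj*g*V=694*9.81*0.062=422.1 N; F_B(max)=rho*g*V=1025*9.81*0.062=623.4 N
(b) Floating fraction=rho_obj/rho=694/1025=0.677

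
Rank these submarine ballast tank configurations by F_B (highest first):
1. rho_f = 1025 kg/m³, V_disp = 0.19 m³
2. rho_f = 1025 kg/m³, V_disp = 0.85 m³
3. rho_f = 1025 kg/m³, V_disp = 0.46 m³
Case 1: F_B = 1910 N
Case 2: F_B = 8547 N
Case 3: F_B = 4625 N
Ranking (highest first): 2, 3, 1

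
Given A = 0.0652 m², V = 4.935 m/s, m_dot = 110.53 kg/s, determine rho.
Formula: \dot{m} = \rho A V
Substituting knowns: 110.53 = rho·0.0652·4.935
Solving for rho: rho = 110.53/(0.0652·4.935) = 343.5 kg/m³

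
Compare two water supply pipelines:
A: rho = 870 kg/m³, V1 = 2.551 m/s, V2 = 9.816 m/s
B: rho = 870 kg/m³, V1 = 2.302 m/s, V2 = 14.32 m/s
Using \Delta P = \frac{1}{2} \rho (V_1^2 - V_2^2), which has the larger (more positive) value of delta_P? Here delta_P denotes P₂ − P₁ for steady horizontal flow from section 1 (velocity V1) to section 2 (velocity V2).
delta_P(A) = -39.08 kPa, delta_P(B) = -86.9 kPa. Answer: A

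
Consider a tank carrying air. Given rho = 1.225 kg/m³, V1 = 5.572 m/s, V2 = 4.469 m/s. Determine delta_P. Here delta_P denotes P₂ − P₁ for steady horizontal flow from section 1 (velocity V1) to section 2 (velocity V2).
Formula: \Delta P = \frac{1}{2} \rho (V_1^2 - V_2^2)
delta_P = 0.5·1.225·(5.572² − 4.469²)/1000 = 0.006784 kPa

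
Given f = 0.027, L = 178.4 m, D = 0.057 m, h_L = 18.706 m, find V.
Formula: h_L = f \frac{L}{D} \frac{V^2}{2g}
Substituting knowns: 18.706 = 0.027·(178.4/0.057)·V²/(2·9.81)
Solving for V: V = √(18.706·2·9.81/(0.027·(178.4/0.057))) = 2.084 m/s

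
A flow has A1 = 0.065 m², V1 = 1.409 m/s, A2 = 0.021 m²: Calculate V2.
Formula: V_2 = \frac{A_1 V_1}{A_2}
V2 = 0.065·1.409/0.021 = 4.361 m/s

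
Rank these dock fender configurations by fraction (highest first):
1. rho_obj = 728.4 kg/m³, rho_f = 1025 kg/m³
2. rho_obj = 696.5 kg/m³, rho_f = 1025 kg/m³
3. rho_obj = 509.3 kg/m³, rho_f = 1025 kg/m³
Case 1: fraction = 0.7106
Case 2: fraction = 0.6795
Case 3: fraction = 0.4969
Ranking (highest first): 1, 2, 3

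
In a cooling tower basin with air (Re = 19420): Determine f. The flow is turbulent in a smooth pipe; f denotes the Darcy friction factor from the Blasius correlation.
Formula: f = \frac{0.316}{Re^{0.25}}
f = 0.316/19420^0.25 = 0.02677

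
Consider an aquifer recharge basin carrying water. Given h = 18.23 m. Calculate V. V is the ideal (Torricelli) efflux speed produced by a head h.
Formula: V = \sqrt{2 g h}
V = √(2·9.81·18.23) = 18.91 m/s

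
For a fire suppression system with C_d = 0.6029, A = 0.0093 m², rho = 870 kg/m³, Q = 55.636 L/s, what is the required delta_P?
Formula: Q = C_d A \sqrt{\frac{2 \Delta P}{\rho}}
Substituting knowns: 55.636 = 0.6029·0.0093·√(2·(delta_P·1000)/870)·1000
Solving for delta_P: delta_P = ((55.636/1000)/(0.6029·0.0093))²·870/2/1000 = 42.83 kPa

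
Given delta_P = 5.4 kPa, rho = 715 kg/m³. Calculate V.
Formula: V = \sqrt{\frac{2 \Delta P}{\rho}}
V = √(2·(5.4·1000)/715) = 3.887 m/s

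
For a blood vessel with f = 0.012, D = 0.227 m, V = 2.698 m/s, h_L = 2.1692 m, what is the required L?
Formula: h_L = f \frac{L}{D} \frac{V^2}{2g}
Substituting knowns: 2.1692 = 0.012·(L/0.227)·2.698²/(2·9.81)
Solving for L: L = 2.1692·2·9.81·0.227/(0.012·2.698²) = 110.6 m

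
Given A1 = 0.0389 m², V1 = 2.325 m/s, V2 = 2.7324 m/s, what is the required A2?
Formula: V_2 = \frac{A_1 V_1}{A_2}
Substituting knowns: 2.7324 = 0.0389·2.325/A2
Solving for A2: A2 = 0.0389·2.325/2.7324 = 0.0331 m²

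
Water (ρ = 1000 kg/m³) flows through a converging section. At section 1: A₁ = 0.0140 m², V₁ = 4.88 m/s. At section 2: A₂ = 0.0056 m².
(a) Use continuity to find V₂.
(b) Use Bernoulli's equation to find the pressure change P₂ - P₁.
(a) Continuity: A₁V₁=A₂V₂ -> V₂=A₁V₁/A₂=0.0140*4.88/0.0056=12.20 m/s
(b) Bernoulli: P₂-P₁=0.5*rho*(V₁^2-V₂^2)/1000=0.5*1000*(4.88^2-12.20^2)/1000=-62.51 kPa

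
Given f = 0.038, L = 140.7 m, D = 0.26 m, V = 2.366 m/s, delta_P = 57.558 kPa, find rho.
Formula: \Delta P = f \frac{L}{D} \frac{\rho V^2}{2}
Substituting knowns: 57.558 = 0.038·(140.7/0.26)·0.5·rho·2.366²/1000
Solving for rho: rho = (57.558·1000)/(0.038·(140.7/0.26)·0.5·2.366²) = 1000 kg/m³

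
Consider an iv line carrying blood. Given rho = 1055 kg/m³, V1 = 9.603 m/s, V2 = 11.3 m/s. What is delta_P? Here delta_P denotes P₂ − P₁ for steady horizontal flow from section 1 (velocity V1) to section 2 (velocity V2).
Formula: \Delta P = \frac{1}{2} \rho (V_1^2 - V_2^2)
delta_P = 0.5·1055·(9.603² − 11.3²)/1000 = -18.71 kPa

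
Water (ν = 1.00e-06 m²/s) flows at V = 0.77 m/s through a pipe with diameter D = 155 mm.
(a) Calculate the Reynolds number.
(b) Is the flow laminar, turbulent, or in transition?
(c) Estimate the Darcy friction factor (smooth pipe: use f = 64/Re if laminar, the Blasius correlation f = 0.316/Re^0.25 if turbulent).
(a) Re = V·D/ν = 0.77·0.155/1.00e-06 = 119350
(b) Flow regime: turbulent (Re > 4000)
(c) Friction factor: f = 0.316/Re^0.25 = 0.316/119350^0.25 = 0.017 (Blasius is strictly valid for Re ≲ 1e5; used here as the smooth-pipe estimate the problem specifies)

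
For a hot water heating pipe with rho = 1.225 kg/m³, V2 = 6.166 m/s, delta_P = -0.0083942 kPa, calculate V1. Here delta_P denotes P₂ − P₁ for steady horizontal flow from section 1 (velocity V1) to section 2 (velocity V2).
Formula: \Delta P = \frac{1}{2} \rho (V_1^2 - V_2^2)
Substituting knowns: -0.0083942 = 0.5·1.225·(V1² − 6.166²)/1000
Solving for V1: V1 = √(6.166² + 2·(-0.0083942·1000)/1.225) = 4.931 m/s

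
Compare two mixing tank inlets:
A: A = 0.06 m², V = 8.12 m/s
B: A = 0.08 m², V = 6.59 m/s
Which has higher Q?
Q(A) = 487.2 L/s, Q(B) = 527.2 L/s. Answer: B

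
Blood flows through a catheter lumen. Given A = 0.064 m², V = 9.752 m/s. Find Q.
Formula: Q = A V
Q = 0.064·9.752·1000 = 624.1 L/s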